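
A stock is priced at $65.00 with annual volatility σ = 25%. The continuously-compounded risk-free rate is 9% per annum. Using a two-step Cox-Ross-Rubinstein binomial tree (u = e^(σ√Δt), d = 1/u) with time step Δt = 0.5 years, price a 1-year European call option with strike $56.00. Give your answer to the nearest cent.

$15.45

CRR parameters: u = e^(σ√Δt) = e^(0.25·√0.5) = 1.1934, d = 1/u = 0.8380
Per-period rate: rΔt = 0.09·0.5 = 0.045, so R = e^0.045 = 1.0460
Risk-neutral probability p = (e^0.045 − 0.8380)/(1.1934 − 0.8380) = 0.2081/0.3554 = 0.5854
Terminal stock prices: S_uu = 92.57, S_ud = 65, S_dd = 45.64
Terminal payoffs (S − K): max(36.57, 0) = 36.57, max(9, 0) = 9, max(-10.36, 0) = 0
Node u (S = 77.57): V_u = e^(−0.045)·[0.5854·36.5677 + 0.4146·9.0000] = 24.0328
Node d (S = 54.47): V_d = e^(−0.045)·[0.5854·9.0000 + 0.4146·0.0000] = 5.0370
Node 0 (S = 65): V_0 = e^(−0.045)·[0.5854·24.0328 + 0.4146·5.0370] = 15.4468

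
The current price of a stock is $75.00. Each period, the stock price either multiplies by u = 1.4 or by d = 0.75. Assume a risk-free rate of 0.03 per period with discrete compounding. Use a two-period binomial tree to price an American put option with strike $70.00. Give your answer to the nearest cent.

Risk-neutral probability p = (1 + 0.03 − 0.75)/(1.4 − 0.75) = 0.2800/0.6500 = 0.4308
Terminal stock prices: S_uu = 147, S_ud = 78.75, S_dd = 42.19
Terminal payoffs (K − S): max(-77, 0) = 0, max(-8.75, 0) = 0, max(27.81, 0) = 27.81
Node u (S = 105): continuation = 1/1.03·[0.4308·0.0000 + 0.5692·0.0000] = 0.0000; exercise value = 0.0000 ≤ continuation, so V_u = 0.0000
Node d (S = 56.25): continuation = 1/1.03·[0.4308·0.0000 + 0.5692·27.8125] = 15.3706; exercise value = 13.7500 ≤ continuation, so V_d = 15.3706
Node 0 (S = 75): continuation = 1/1.03·[0.4308·0.0000 + 0.5692·15.3706] = 8.4946; exercise value = 0.0000 ≤ continuation, so V_0 = 8.4946

$8.49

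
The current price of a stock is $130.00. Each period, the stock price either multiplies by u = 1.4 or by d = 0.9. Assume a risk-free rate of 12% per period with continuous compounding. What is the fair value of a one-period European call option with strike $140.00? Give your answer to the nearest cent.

Risk-neutral probability p = (e^0.12 − 0.9)/(1.4 − 0.9) = 0.2275/0.5000 = 0.4550
Terminal stock prices: S_u = 182, S_d = 117
Terminal payoffs (S − K): max(42, 0) = 42, max(-23, 0) = 0
Node 0 (S = 130): V_0 = e^(−0.12)·[0.4550·42.0000 + 0.5450·0.0000] = 16.9488

$16.95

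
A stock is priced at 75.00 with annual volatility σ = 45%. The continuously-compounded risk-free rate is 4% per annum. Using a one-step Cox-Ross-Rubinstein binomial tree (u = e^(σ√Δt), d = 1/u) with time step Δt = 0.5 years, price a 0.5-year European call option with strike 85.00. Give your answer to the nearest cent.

CRR parameters: u = e^(σ√Δt) = e^(0.45·√0.5) = 1.3746, d = 1/u = 0.7275
Per-period rate: rΔt = 0.04·0.5 = 0.02, so R = e^0.02 = 1.0202
Risk-neutral probability p = (e^0.02 − 0.7275)/(1.3746 − 0.7275) = 0.2927/0.6472 = 0.4523
Terminal stock prices: S_u = 103.1, S_d = 54.56
Terminal payoffs (S − K): max(18.1, 0) = 18.1, max(-30.44, 0) = 0
Node 0 (S = 75): V_0 = e^(−0.02)·[0.4523·18.0986 + 0.5477·0.0000] = 8.0244

8.02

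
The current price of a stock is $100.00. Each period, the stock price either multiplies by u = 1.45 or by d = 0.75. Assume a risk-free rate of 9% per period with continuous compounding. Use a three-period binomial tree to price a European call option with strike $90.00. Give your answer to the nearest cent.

Risk-neutral probability p = (e^0.09 − 0.75)/(1.45 − 0.75) = 0.3442/0.7000 = 0.4917
Terminal stock prices: S_uuu = 304.9, S_uud = 157.7, S_udd = 81.56, S_ddd = 42.19
Terminal payoffs (S − K): max(214.9, 0) = 214.9, max(67.69, 0) = 67.69, max(-8.438, 0) = 0, max(-47.81, 0) = 0
Node uu (S = 210.2): V_uu = e^(−0.09)·[0.4917·214.8625 + 0.5083·67.6875] = 127.9962
Node ud (S = 108.8): V_ud = e^(−0.09)·[0.4917·67.6875 + 0.5083·0.0000] = 30.4160
Node dd (S = 56.25): V_dd = e^(−0.09)·[0.4917·0.0000 + 0.5083·0.0000] = 0.0000
Node u (S = 145): V_u = e^(−0.09)·[0.4917·127.9962 + 0.5083·30.4160] = 71.6467
Node d (S = 75): V_d = e^(−0.09)·[0.4917·30.4160 + 0.5083·0.0000] = 13.6677
Node 0 (S = 100): V_0 = e^(−0.09)·[0.4917·71.6467 + 0.5083·13.6677] = 38.5448

$38.54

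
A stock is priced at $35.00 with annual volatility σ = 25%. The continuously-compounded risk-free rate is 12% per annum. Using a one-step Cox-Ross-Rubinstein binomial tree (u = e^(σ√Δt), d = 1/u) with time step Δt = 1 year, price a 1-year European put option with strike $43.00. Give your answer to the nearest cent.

$4.33

CRR parameters: u = e^(σ√Δt) = e^(0.25·√1) = 1.2840, d = 1/u = 0.7788
Per-period rate: rΔt = 0.12·1 = 0.12, so R = e^0.12 = 1.1275
Risk-neutral probability p = (e^0.12 − 0.7788)/(1.2840 − 0.7788) = 0.3487/0.5052 = 0.6902
Terminal stock prices: S_u = 44.94, S_d = 27.26
Terminal payoffs (K − S): max(-1.941, 0) = 0, max(15.74, 0) = 15.74
Node 0 (S = 35): V_0 = e^(−0.12)·[0.6902·0.0000 + 0.3098·15.7420] = 4.3257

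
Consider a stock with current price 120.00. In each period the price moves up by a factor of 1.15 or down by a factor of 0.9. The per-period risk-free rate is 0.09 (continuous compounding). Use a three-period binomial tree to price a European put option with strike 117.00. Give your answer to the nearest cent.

Risk-neutral probability p = (e^0.09 − 0.9)/(1.15 − 0.9) = 0.1942/0.2500 = 0.7767
Terminal stock prices: S_uuu = 182.5, S_uud = 142.8, S_udd = 111.8, S_ddd = 87.48
Terminal payoffs (K − S): max(-65.5, 0) = 0, max(-25.83, 0) = 0, max(5.22, 0) = 5.22, max(29.52, 0) = 29.52
Node uu (S = 158.7): V_uu = e^(−0.09)·[0.7767·0.0000 + 0.2233·0.0000] = 0.0000
Node ud (S = 124.2): V_ud = e^(−0.09)·[0.7767·0.0000 + 0.2233·5.2200] = 1.0653
Node dd (S = 97.2): V_dd = e^(−0.09)·[0.7767·5.2200 + 0.2233·29.5200] = 9.7299
Node u (S = 138): V_u = e^(−0.09)·[0.7767·0.0000 + 0.2233·1.0653] = 0.2174
Node d (S = 108): V_d = e^(−0.09)·[0.7767·1.0653 + 0.2233·9.7299] = 2.7419
Node 0 (S = 120): V_0 = e^(−0.09)·[0.7767·0.2174 + 0.2233·2.7419] = 0.7139

0.71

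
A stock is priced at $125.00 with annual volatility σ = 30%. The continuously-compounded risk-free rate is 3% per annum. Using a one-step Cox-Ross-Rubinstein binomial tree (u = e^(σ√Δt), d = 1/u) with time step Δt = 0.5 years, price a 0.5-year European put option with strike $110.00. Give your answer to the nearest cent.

CRR parameters: u = e^(σ√Δt) = e^(0.3·√0.5) = 1.2363, d = 1/u = 0.8089
Per-period rate: rΔt = 0.03·0.5 = 0.015, so R = e^0.015 = 1.0151
Risk-neutral probability p = (e^0.015 − 0.8089)/(1.2363 − 0.8089) = 0.2063/0.4275 = 0.4825
Terminal stock prices: S_u = 154.5, S_d = 101.1
Terminal payoffs (K − S): max(-44.54, 0) = 0, max(8.893, 0) = 8.893
Node 0 (S = 125): V_0 = e^(−0.015)·[0.4825·0.0000 + 0.5175·8.8928] = 4.5333

$4.53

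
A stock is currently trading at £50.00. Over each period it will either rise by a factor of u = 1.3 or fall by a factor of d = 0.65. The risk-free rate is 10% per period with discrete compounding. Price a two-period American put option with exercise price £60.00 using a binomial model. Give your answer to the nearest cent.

£10.82

Risk-neutral probability p = (1 + 0.1 − 0.65)/(1.3 − 0.65) = 0.4500/0.6500 = 0.6923
Terminal stock prices: S_uu = 84.5, S_ud = 42.25, S_dd = 21.13
Terminal payoffs (K − S): max(-24.5, 0) = 0, max(17.75, 0) = 17.75, max(38.88, 0) = 38.88
Node u (S = 65): continuation = 1/1.1·[0.6923·0.0000 + 0.3077·17.7500] = 4.9650; exercise value = 0.0000 ≤ continuation, so V_u = 4.9650
Node d (S = 32.5): continuation = 1/1.1·[0.6923·17.7500 + 0.3077·38.8750] = 22.0455; exercise value = 27.5000 > continuation, so V_d = 27.5000 (exercise)
Node 0 (S = 50): continuation = 1/1.1·[0.6923·4.9650 + 0.3077·27.5000] = 10.8172; exercise value = 10.0000 ≤ continuation, so V_0 = 10.8172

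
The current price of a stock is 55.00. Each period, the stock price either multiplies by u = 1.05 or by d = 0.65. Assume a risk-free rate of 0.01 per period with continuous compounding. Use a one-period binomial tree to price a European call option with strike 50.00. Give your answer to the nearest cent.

6.91

Risk-neutral probability p = (e^0.01 − 0.65)/(1.05 − 0.65) = 0.3601/0.4000 = 0.9001
Terminal stock prices: S_u = 57.75, S_d = 35.75
Terminal payoffs (S − K): max(7.75, 0) = 7.75, max(-14.25, 0) = 0
Node 0 (S = 55): V_0 = e^(−0.01)·[0.9001·7.7500 + 0.0999·0.0000] = 6.9066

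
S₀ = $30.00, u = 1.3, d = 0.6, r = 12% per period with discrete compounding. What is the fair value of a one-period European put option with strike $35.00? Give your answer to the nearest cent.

$3.90

Risk-neutral probability p = (1 + 0.12 − 0.6)/(1.3 − 0.6) = 0.5200/0.7000 = 0.7429
Terminal stock prices: S_u = 39, S_d = 18
Terminal payoffs (K − S): max(-4, 0) = 0, max(17, 0) = 17
Node 0 (S = 30): V_0 = 1/1.12·[0.7429·0.0000 + 0.2571·17.0000] = 3.9031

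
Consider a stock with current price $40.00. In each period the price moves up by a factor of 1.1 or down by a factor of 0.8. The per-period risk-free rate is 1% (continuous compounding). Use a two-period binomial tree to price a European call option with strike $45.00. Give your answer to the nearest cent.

$1.63

Risk-neutral probability p = (e^0.01 − 0.8)/(1.1 − 0.8) = 0.2101/0.3000 = 0.7002
Terminal stock prices: S_uu = 48.4, S_ud = 35.2, S_dd = 25.6
Terminal payoffs (S − K): max(3.4, 0) = 3.4, max(-9.8, 0) = 0, max(-19.4, 0) = 0
Node u (S = 44): V_u = e^(−0.01)·[0.7002·3.4000 + 0.2998·0.0000] = 2.3569
Node d (S = 32): V_d = e^(−0.01)·[0.7002·0.0000 + 0.2998·0.0000] = 0.0000
Node 0 (S = 40): V_0 = e^(−0.01)·[0.7002·2.3569 + 0.2998·0.0000] = 1.6338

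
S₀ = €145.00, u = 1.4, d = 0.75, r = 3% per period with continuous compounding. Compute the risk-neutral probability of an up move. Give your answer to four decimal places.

Risk-neutral probability p = (e^0.03 − 0.75)/(1.4 − 0.75) = 0.2805/0.6500 = 0.4315

p = 0.4315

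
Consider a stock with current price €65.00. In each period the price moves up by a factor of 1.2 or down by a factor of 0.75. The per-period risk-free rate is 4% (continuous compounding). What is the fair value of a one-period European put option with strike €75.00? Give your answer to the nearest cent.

Risk-neutral probability p = (e^0.04 − 0.75)/(1.2 − 0.75) = 0.2908/0.4500 = 0.6462
Terminal stock prices: S_u = 78, S_d = 48.75
Terminal payoffs (K − S): max(-3, 0) = 0, max(26.25, 0) = 26.25
Node 0 (S = 65): V_0 = e^(−0.04)·[0.6462·0.0000 + 0.3538·26.2500] = 8.9219

€8.92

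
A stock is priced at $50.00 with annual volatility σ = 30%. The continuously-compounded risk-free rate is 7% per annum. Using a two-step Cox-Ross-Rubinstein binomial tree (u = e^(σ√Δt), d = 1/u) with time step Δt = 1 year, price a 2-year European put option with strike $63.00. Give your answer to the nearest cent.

CRR parameters: u = e^(σ√Δt) = e^(0.3·√1) = 1.3499, d = 1/u = 0.7408
Per-period rate: rΔt = 0.07·1 = 0.07, so R = e^0.07 = 1.0725
Risk-neutral probability p = (e^0.07 − 0.7408)/(1.3499 − 0.7408) = 0.3317/0.6090 = 0.5446
Terminal stock prices: S_uu = 91.11, S_ud = 50, S_dd = 27.44
Terminal payoffs (K − S): max(-28.11, 0) = 0, max(13, 0) = 13, max(35.56, 0) = 35.56
Node u (S = 67.49): V_u = e^(−0.07)·[0.5446·0.0000 + 0.4554·13.0000] = 5.5198
Node d (S = 37.04): V_d = e^(−0.07)·[0.5446·13.0000 + 0.4554·35.5594] = 21.6999
Node 0 (S = 50): V_0 = e^(−0.07)·[0.5446·5.5198 + 0.4554·21.6999] = 12.0167

$12.02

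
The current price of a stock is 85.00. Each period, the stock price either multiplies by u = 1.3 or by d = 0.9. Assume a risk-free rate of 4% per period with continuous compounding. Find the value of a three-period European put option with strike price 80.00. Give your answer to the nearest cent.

4.35

Risk-neutral probability p = (e^0.04 − 0.9)/(1.3 − 0.9) = 0.1408/0.4000 = 0.3520
Terminal stock prices: S_uuu = 186.7, S_uud = 129.3, S_udd = 89.51, S_ddd = 61.97
Terminal payoffs (K − S): max(-106.7, 0) = 0, max(-49.28, 0) = 0, max(-9.505, 0) = 0, max(18.03, 0) = 18.03
Node uu (S = 143.7): V_uu = e^(−0.04)·[0.3520·0.0000 + 0.6480·0.0000] = 0.0000
Node ud (S = 99.45): V_ud = e^(−0.04)·[0.3520·0.0000 + 0.6480·0.0000] = 0.0000
Node dd (S = 68.85): V_dd = e^(−0.04)·[0.3520·0.0000 + 0.6480·18.0350] = 11.2280
Node u (S = 110.5): V_u = e^(−0.04)·[0.3520·0.0000 + 0.6480·0.0000] = 0.0000
Node d (S = 76.5): V_d = e^(−0.04)·[0.3520·0.0000 + 0.6480·11.2280] = 6.9901
Node 0 (S = 85): V_0 = e^(−0.04)·[0.3520·0.0000 + 0.6480·6.9901] = 4.3518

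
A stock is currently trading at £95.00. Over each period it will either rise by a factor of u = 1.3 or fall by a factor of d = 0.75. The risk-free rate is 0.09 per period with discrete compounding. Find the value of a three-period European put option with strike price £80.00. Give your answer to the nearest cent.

Risk-neutral probability p = (1 + 0.09 − 0.75)/(1.3 − 0.75) = 0.3400/0.5500 = 0.6182
Terminal stock prices: S_uuu = 208.7, S_uud = 120.4, S_udd = 69.47, S_ddd = 40.08
Terminal payoffs (K − S): max(-128.7, 0) = 0, max(-40.41, 0) = 0, max(10.53, 0) = 10.53, max(39.92, 0) = 39.92
Node uu (S = 160.6): V_uu = 1/1.09·[0.6182·0.0000 + 0.3818·0.0000] = 0.0000
Node ud (S = 92.62): V_ud = 1/1.09·[0.6182·0.0000 + 0.3818·10.5312] = 3.6890
Node dd (S = 53.44): V_dd = 1/1.09·[0.6182·10.5312 + 0.3818·39.9219] = 19.9570
Node u (S = 123.5): V_u = 1/1.09·[0.6182·0.0000 + 0.3818·3.6890] = 1.2922
Node d (S = 71.25): V_d = 1/1.09·[0.6182·3.6890 + 0.3818·19.9570] = 9.0830
Node 0 (S = 95): V_0 = 1/1.09·[0.6182·1.2922 + 0.3818·9.0830] = 3.9146

£3.91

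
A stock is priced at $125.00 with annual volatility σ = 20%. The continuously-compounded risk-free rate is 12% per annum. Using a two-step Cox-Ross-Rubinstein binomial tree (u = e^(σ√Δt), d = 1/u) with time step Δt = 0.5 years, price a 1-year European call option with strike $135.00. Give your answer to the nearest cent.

$12.75

CRR parameters: u = e^(σ√Δt) = e^(0.2·√0.5) = 1.1519, d = 1/u = 0.8681
Per-period rate: rΔt = 0.12·0.5 = 0.06, so R = e^0.06 = 1.0618
Risk-neutral probability p = (e^0.06 − 0.8681)/(1.1519 − 0.8681) = 0.1937/0.2838 = 0.6826
Terminal stock prices: S_uu = 165.9, S_ud = 125, S_dd = 94.2
Terminal payoffs (S − K): max(30.86, 0) = 30.86, max(-10, 0) = 0, max(-40.8, 0) = 0
Node u (S = 144): V_u = e^(−0.06)·[0.6826·30.8621 + 0.3174·0.0000] = 19.8397
Node d (S = 108.5): V_d = e^(−0.06)·[0.6826·0.0000 + 0.3174·0.0000] = 0.0000
Node 0 (S = 125): V_0 = e^(−0.06)·[0.6826·19.8397 + 0.3174·0.0000] = 12.7539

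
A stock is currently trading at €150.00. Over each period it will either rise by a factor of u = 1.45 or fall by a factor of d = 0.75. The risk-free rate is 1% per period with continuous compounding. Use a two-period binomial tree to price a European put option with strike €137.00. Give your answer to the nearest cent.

Risk-neutral probability p = (e^0.01 − 0.75)/(1.45 − 0.75) = 0.2601/0.7000 = 0.3715
Terminal stock prices: S_uu = 315.4, S_ud = 163.1, S_dd = 84.38
Terminal payoffs (K − S): max(-178.4, 0) = 0, max(-26.12, 0) = 0, max(52.62, 0) = 52.62
Node u (S = 217.5): V_u = e^(−0.01)·[0.3715·0.0000 + 0.6285·0.0000] = 0.0000
Node d (S = 112.5): V_d = e^(−0.01)·[0.3715·0.0000 + 0.6285·52.6250] = 32.7457
Node 0 (S = 150): V_0 = e^(−0.01)·[0.3715·0.0000 + 0.6285·32.7457] = 20.3759

€20.38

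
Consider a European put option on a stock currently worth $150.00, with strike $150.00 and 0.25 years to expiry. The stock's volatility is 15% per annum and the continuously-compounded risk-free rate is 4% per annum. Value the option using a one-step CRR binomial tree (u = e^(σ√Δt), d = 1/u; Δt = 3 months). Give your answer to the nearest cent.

CRR parameters: u = e^(σ√Δt) = e^(0.15·√0.25) = 1.0779, d = 1/u = 0.9277
Per-period rate: rΔt = 0.04·0.25 = 0.01, so R = e^0.01 = 1.0101
Risk-neutral probability p = (e^0.01 − 0.9277)/(1.0779 − 0.9277) = 0.0823/0.1501 = 0.5482
Terminal stock prices: S_u = 161.7, S_d = 139.2
Terminal payoffs (K − S): max(-11.68, 0) = 0, max(10.84, 0) = 10.84
Node 0 (S = 150): V_0 = e^(−0.01)·[0.5482·0.0000 + 0.4518·10.8385] = 4.8481

$4.85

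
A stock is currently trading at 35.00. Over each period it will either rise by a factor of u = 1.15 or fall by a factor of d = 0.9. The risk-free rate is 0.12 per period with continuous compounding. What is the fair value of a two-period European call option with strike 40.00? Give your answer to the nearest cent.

Risk-neutral probability p = (e^0.12 − 0.9)/(1.15 − 0.9) = 0.2275/0.2500 = 0.9100
Terminal stock prices: S_uu = 46.29, S_ud = 36.23, S_dd = 28.35
Terminal payoffs (S − K): max(6.287, 0) = 6.287, max(-3.775, 0) = 0, max(-11.65, 0) = 0
Node u (S = 40.25): V_u = e^(−0.12)·[0.9100·6.2875 + 0.0900·0.0000] = 5.0746
Node d (S = 31.5): V_d = e^(−0.12)·[0.9100·0.0000 + 0.0900·0.0000] = 0.0000
Node 0 (S = 35): V_0 = e^(−0.12)·[0.9100·5.0746 + 0.0900·0.0000] = 4.0956

4.10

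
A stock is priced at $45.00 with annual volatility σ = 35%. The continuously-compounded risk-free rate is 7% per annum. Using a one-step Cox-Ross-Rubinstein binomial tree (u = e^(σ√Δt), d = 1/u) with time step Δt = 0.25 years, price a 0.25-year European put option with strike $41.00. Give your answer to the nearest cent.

CRR parameters: u = e^(σ√Δt) = e^(0.35·√0.25) = 1.1912, d = 1/u = 0.8395
Per-period rate: rΔt = 0.07·0.25 = 0.0175, so R = e^0.0175 = 1.0177
Risk-neutral probability p = (e^0.0175 − 0.8395)/(1.1912 − 0.8395) = 0.1782/0.3518 = 0.5065
Terminal stock prices: S_u = 53.61, S_d = 37.78
Terminal payoffs (K − S): max(-12.61, 0) = 0, max(3.224, 0) = 3.224
Node 0 (S = 45): V_0 = e^(−0.0175)·[0.5065·0.0000 + 0.4935·3.2244] = 1.5635

$1.56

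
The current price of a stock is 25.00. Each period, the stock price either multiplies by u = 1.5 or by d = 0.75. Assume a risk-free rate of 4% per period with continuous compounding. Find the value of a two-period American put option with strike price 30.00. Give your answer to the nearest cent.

Risk-neutral probability p = (e^0.04 − 0.75)/(1.5 − 0.75) = 0.2908/0.7500 = 0.3877
Terminal stock prices: S_uu = 56.25, S_ud = 28.12, S_dd = 14.06
Terminal payoffs (K − S): max(-26.25, 0) = 0, max(1.875, 0) = 1.875, max(15.94, 0) = 15.94
Node u (S = 37.5): continuation = e^(−0.04)·[0.3877·0.0000 + 0.6123·1.8750] = 1.1030; exercise value = 0.0000 ≤ continuation, so V_u = 1.1030
Node d (S = 18.75): continuation = e^(−0.04)·[0.3877·1.8750 + 0.6123·15.9375] = 10.0737; exercise value = 11.2500 > continuation, so V_d = 11.2500 (exercise)
Node 0 (S = 25): continuation = e^(−0.04)·[0.3877·1.1030 + 0.6123·11.2500] = 7.0287; exercise value = 5.0000 ≤ continuation, so V_0 = 7.0287

7.03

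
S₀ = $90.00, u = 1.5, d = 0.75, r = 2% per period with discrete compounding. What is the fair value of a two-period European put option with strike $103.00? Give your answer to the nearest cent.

Risk-neutral probability p = (1 + 0.02 − 0.75)/(1.5 − 0.75) = 0.2700/0.7500 = 0.3600
Terminal stock prices: S_uu = 202.5, S_ud = 101.2, S_dd = 50.62
Terminal payoffs (K − S): max(-99.5, 0) = 0, max(1.75, 0) = 1.75, max(52.38, 0) = 52.38
Node u (S = 135): V_u = 1/1.02·[0.3600·0.0000 + 0.6400·1.7500] = 1.0980
Node d (S = 67.5): V_d = 1/1.02·[0.3600·1.7500 + 0.6400·52.3750] = 33.4804
Node 0 (S = 90): V_0 = 1/1.02·[0.3600·1.0980 + 0.6400·33.4804] = 21.3948

$21.39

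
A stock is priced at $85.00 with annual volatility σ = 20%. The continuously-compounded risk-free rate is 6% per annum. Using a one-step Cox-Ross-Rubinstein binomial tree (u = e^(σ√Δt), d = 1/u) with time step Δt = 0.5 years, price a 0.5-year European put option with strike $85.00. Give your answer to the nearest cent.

CRR parameters: u = e^(σ√Δt) = e^(0.2·√0.5) = 1.1519, d = 1/u = 0.8681
Per-period rate: rΔt = 0.06·0.5 = 0.03, so R = e^0.03 = 1.0305
Risk-neutral probability p = (e^0.03 − 0.8681)/(1.1519 − 0.8681) = 0.1623/0.2838 = 0.5720
Terminal stock prices: S_u = 97.91, S_d = 73.79
Terminal payoffs (K − S): max(-12.91, 0) = 0, max(11.21, 0) = 11.21
Node 0 (S = 85): V_0 = e^(−0.03)·[0.5720·0.0000 + 0.4280·11.2095] = 4.6557

$4.66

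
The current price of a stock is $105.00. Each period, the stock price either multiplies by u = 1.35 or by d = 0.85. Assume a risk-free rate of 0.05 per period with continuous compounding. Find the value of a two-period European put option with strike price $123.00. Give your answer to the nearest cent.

$16.32

Risk-neutral probability p = (e^0.05 − 0.85)/(1.35 − 0.85) = 0.2013/0.5000 = 0.4025
Terminal stock prices: S_uu = 191.4, S_ud = 120.5, S_dd = 75.86
Terminal payoffs (K − S): max(-68.36, 0) = 0, max(2.513, 0) = 2.513, max(47.14, 0) = 47.14
Node u (S = 141.8): V_u = e^(−0.05)·[0.4025·0.0000 + 0.5975·2.5125] = 1.4279
Node d (S = 89.25): V_d = e^(−0.05)·[0.4025·2.5125 + 0.5975·47.1375] = 27.7512
Node 0 (S = 105): V_0 = e^(−0.05)·[0.4025·1.4279 + 0.5975·27.7512] = 16.3183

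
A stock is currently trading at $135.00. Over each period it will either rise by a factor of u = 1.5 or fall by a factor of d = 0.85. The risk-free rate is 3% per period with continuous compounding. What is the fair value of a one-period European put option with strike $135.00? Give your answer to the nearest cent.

$14.20

Risk-neutral probability p = (e^0.03 − 0.85)/(1.5 − 0.85) = 0.1805/0.6500 = 0.2776
Terminal stock prices: S_u = 202.5, S_d = 114.8
Terminal payoffs (K − S): max(-67.5, 0) = 0, max(20.25, 0) = 20.25
Node 0 (S = 135): V_0 = e^(−0.03)·[0.2776·0.0000 + 0.7224·20.2500] = 14.1958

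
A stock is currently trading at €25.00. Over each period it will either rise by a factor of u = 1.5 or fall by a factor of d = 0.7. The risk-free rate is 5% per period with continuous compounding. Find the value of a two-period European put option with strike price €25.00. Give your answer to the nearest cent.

Risk-neutral probability p = (e^0.05 − 0.7)/(1.5 − 0.7) = 0.3513/0.8000 = 0.4391
Terminal stock prices: S_uu = 56.25, S_ud = 26.25, S_dd = 12.25
Terminal payoffs (K − S): max(-31.25, 0) = 0, max(-1.25, 0) = 0, max(12.75, 0) = 12.75
Node u (S = 37.5): V_u = e^(−0.05)·[0.4391·0.0000 + 0.5609·0.0000] = 0.0000
Node d (S = 17.5): V_d = e^(−0.05)·[0.4391·0.0000 + 0.5609·12.7500] = 6.8028
Node 0 (S = 25): V_0 = e^(−0.05)·[0.4391·0.0000 + 0.5609·6.8028] = 3.6297

€3.63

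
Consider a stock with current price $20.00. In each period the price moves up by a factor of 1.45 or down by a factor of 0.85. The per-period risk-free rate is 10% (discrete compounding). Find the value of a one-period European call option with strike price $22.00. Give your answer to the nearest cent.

$2.65

Risk-neutral probability p = (1 + 0.1 − 0.85)/(1.45 − 0.85) = 0.2500/0.6000 = 0.4167
Terminal stock prices: S_u = 29, S_d = 17
Terminal payoffs (S − K): max(7, 0) = 7, max(-5, 0) = 0
Node 0 (S = 20): V_0 = 1/1.1·[0.4167·7.0000 + 0.5833·0.0000] = 2.6515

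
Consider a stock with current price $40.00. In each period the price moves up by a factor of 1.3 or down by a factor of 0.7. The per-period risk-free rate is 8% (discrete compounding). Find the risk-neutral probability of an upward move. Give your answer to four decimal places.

Risk-neutral probability p = (1 + 0.08 − 0.7)/(1.3 − 0.7) = 0.3800/0.6000 = 0.6333

p = 0.6333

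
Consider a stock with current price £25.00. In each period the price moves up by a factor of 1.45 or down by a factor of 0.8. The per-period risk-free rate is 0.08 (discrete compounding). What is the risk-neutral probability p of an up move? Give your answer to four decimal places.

Risk-neutral probability p = (1 + 0.08 − 0.8)/(1.45 − 0.8) = 0.2800/0.6500 = 0.4308

p = 0.4308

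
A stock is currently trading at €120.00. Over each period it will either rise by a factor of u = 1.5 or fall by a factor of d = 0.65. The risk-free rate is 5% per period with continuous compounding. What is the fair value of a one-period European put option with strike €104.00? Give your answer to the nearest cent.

€13.06

Risk-neutral probability p = (e^0.05 − 0.65)/(1.5 − 0.65) = 0.4013/0.8500 = 0.4721
Terminal stock prices: S_u = 180, S_d = 78
Terminal payoffs (K − S): max(-76, 0) = 0, max(26, 0) = 26
Node 0 (S = 120): V_0 = e^(−0.05)·[0.4721·0.0000 + 0.5279·26.0000] = 13.0564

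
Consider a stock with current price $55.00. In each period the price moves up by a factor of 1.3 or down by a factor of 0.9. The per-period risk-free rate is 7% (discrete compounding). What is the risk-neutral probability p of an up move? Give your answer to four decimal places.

Risk-neutral probability p = (1 + 0.07 − 0.9)/(1.3 − 0.9) = 0.1700/0.4000 = 0.4250

p = 0.4250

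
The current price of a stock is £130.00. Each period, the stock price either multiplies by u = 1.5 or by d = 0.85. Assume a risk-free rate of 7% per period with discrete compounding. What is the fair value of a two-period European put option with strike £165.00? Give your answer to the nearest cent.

£27.17

Risk-neutral probability p = (1 + 0.07 − 0.85)/(1.5 − 0.85) = 0.2200/0.6500 = 0.3385
Terminal stock prices: S_uu = 292.5, S_ud = 165.8, S_dd = 93.92
Terminal payoffs (K − S): max(-127.5, 0) = 0, max(-0.75, 0) = 0, max(71.08, 0) = 71.08
Node u (S = 195): V_u = 1/1.07·[0.3385·0.0000 + 0.6615·0.0000] = 0.0000
Node d (S = 110.5): V_d = 1/1.07·[0.3385·0.0000 + 0.6615·71.0750] = 43.9428
Node 0 (S = 130): V_0 = 1/1.07·[0.3385·0.0000 + 0.6615·43.9428] = 27.1681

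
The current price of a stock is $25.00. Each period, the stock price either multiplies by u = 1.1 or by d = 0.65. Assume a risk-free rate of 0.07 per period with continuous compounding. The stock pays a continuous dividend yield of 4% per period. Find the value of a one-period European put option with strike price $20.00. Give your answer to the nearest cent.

Per-period risk-free factor R = e^0.07 = 1.0725; dividend-adjusted growth = e^(0.07−0.04) = 1.0305.
Risk-neutral probability p = (1.0305 − 0.65)/(1.1 − 0.65) = 0.3805/0.4500 = 0.8455
Terminal stock prices: S_u = 27.5, S_d = 16.25
Terminal payoffs (K − S): max(-7.5, 0) = 0, max(3.75, 0) = 3.75
Node 0 (S = 25): V_0 = e^(−0.07)·[0.8455·0.0000 + 0.1545·3.7500] = 0.5404

$0.54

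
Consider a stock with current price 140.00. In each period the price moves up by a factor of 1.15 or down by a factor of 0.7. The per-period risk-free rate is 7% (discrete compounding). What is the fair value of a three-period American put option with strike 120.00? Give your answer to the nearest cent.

Risk-neutral probability p = (1 + 0.07 − 0.7)/(1.15 − 0.7) = 0.3700/0.4500 = 0.8222
Terminal stock prices: S_uuu = 212.9, S_uud = 129.6, S_udd = 78.89, S_ddd = 48.02
Terminal payoffs (K − S): max(-92.92, 0) = 0, max(-9.605, 0) = 0, max(41.11, 0) = 41.11, max(71.98, 0) = 71.98
Node uu (S = 185.1): continuation = 1/1.07·[0.8222·0.0000 + 0.1778·0.0000] = 0.0000; exercise value = 0.0000 ≤ continuation, so V_uu = 0.0000
Node ud (S = 112.7): continuation = 1/1.07·[0.8222·0.0000 + 0.1778·41.1100] = 6.8303; exercise value = 7.3000 > continuation, so V_ud = 7.3000 (exercise)
Node dd (S = 68.6): continuation = 1/1.07·[0.8222·41.1100 + 0.1778·71.9800] = 43.5495; exercise value = 51.4000 > continuation, so V_dd = 51.4000 (exercise)
Node u (S = 161): continuation = 1/1.07·[0.8222·0.0000 + 0.1778·7.3000] = 1.2129; exercise value = 0.0000 ≤ continuation, so V_u = 1.2129
Node d (S = 98): continuation = 1/1.07·[0.8222·7.3000 + 0.1778·51.4000] = 14.1495; exercise value = 22.0000 > continuation, so V_d = 22.0000 (exercise)
Node 0 (S = 140): continuation = 1/1.07·[0.8222·1.2129 + 0.1778·22.0000] = 4.5873; exercise value = 0.0000 ≤ continuation, so V_0 = 4.5873

4.59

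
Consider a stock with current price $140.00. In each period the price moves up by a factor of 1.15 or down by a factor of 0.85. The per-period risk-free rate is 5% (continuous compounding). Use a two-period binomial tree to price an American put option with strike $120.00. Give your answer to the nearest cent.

Risk-neutral probability p = (e^0.05 − 0.85)/(1.15 − 0.85) = 0.2013/0.3000 = 0.6709
Terminal stock prices: S_uu = 185.1, S_ud = 136.8, S_dd = 101.1
Terminal payoffs (K − S): max(-65.15, 0) = 0, max(-16.85, 0) = 0, max(18.85, 0) = 18.85
Node u (S = 161): continuation = e^(−0.05)·[0.6709·0.0000 + 0.3291·0.0000] = 0.0000; exercise value = 0.0000 ≤ continuation, so V_u = 0.0000
Node d (S = 119): continuation = e^(−0.05)·[0.6709·0.0000 + 0.3291·18.8500] = 5.9009; exercise value = 1.0000 ≤ continuation, so V_d = 5.9009
Node 0 (S = 140): continuation = e^(−0.05)·[0.6709·0.0000 + 0.3291·5.9009] = 1.8473; exercise value = 0.0000 ≤ continuation, so V_0 = 1.8473

$1.85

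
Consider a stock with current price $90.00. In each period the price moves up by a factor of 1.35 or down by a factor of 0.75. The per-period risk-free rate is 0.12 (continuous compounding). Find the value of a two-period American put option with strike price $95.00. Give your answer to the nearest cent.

$9.76

Risk-neutral probability p = (e^0.12 − 0.75)/(1.35 − 0.75) = 0.3775/0.6000 = 0.6292
Terminal stock prices: S_uu = 164, S_ud = 91.13, S_dd = 50.62
Terminal payoffs (K − S): max(-69.03, 0) = 0, max(3.875, 0) = 3.875, max(44.38, 0) = 44.38
Node u (S = 121.5): continuation = e^(−0.12)·[0.6292·0.0000 + 0.3708·3.8750] = 1.2745; exercise value = 0.0000 ≤ continuation, so V_u = 1.2745
Node d (S = 67.5): continuation = e^(−0.12)·[0.6292·3.8750 + 0.3708·44.3750] = 16.7574; exercise value = 27.5000 > continuation, so V_d = 27.5000 (exercise)
Node 0 (S = 90): continuation = e^(−0.12)·[0.6292·1.2745 + 0.3708·27.5000] = 9.7561; exercise value = 5.0000 ≤ continuation, so V_0 = 9.7561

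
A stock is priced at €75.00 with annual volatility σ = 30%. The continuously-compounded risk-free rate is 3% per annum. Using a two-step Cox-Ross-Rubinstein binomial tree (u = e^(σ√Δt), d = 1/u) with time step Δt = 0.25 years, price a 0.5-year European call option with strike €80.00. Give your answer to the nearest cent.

CRR parameters: u = e^(σ√Δt) = e^(0.3·√0.25) = 1.1618, d = 1/u = 0.8607
Per-period rate: rΔt = 0.03·0.25 = 0.0075, so R = e^0.0075 = 1.0075
Risk-neutral probability p = (e^0.0075 − 0.8607)/(1.1618 − 0.8607) = 0.1468/0.3011 = 0.4876
Terminal stock prices: S_uu = 101.2, S_ud = 75, S_dd = 55.56
Terminal payoffs (S − K): max(21.24, 0) = 21.24, max(-5, 0) = 0, max(-24.44, 0) = 0
Node u (S = 87.14): V_u = e^(−0.0075)·[0.4876·21.2394 + 0.5124·0.0000] = 10.2783
Node d (S = 64.55): V_d = e^(−0.0075)·[0.4876·0.0000 + 0.5124·0.0000] = 0.0000
Node 0 (S = 75): V_0 = e^(−0.0075)·[0.4876·10.2783 + 0.5124·0.0000] = 4.9740

€4.97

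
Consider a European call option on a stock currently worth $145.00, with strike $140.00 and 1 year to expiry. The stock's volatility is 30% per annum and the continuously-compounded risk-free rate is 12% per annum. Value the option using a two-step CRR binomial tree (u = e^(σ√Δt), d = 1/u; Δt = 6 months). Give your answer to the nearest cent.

$27.50

CRR parameters: u = e^(σ√Δt) = e^(0.3·√0.5) = 1.2363, d = 1/u = 0.8089
Per-period rate: rΔt = 0.12·0.5 = 0.06, so R = e^0.06 = 1.0618
Risk-neutral probability p = (e^0.06 − 0.8089)/(1.2363 − 0.8089) = 0.2530/0.4275 = 0.5918
Terminal stock prices: S_uu = 221.6, S_ud = 145, S_dd = 94.87
Terminal payoffs (S − K): max(81.63, 0) = 81.63, max(5, 0) = 5, max(-45.13, 0) = 0
Node u (S = 179.3): V_u = e^(−0.06)·[0.5918·81.6274 + 0.4082·5.0000] = 47.4181
Node d (S = 117.3): V_d = e^(−0.06)·[0.5918·5.0000 + 0.4082·0.0000] = 2.7868
Node 0 (S = 145): V_0 = e^(−0.06)·[0.5918·47.4181 + 0.4082·2.7868] = 27.5003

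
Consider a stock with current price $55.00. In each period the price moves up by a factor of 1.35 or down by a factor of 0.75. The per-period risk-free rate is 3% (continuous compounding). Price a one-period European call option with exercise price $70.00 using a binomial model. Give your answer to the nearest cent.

Risk-neutral probability p = (e^0.03 − 0.75)/(1.35 − 0.75) = 0.2805/0.6000 = 0.4674
Terminal stock prices: S_u = 74.25, S_d = 41.25
Terminal payoffs (S − K): max(4.25, 0) = 4.25, max(-28.75, 0) = 0
Node 0 (S = 55): V_0 = e^(−0.03)·[0.4674·4.2500 + 0.5326·0.0000] = 1.9278

$1.93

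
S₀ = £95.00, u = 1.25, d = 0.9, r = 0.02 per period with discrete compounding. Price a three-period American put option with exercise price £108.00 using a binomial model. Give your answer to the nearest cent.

Risk-neutral probability p = (1 + 0.02 − 0.9)/(1.25 − 0.9) = 0.1200/0.3500 = 0.3429
Terminal stock prices: S_uuu = 185.5, S_uud = 133.6, S_udd = 96.19, S_ddd = 69.26
Terminal payoffs (K − S): max(-77.55, 0) = 0, max(-25.59, 0) = 0, max(11.81, 0) = 11.81, max(38.74, 0) = 38.74
Node uu (S = 148.4): continuation = 1/1.02·[0.3429·0.0000 + 0.6571·0.0000] = 0.0000; exercise value = 0.0000 ≤ continuation, so V_uu = 0.0000
Node ud (S = 106.9): continuation = 1/1.02·[0.3429·0.0000 + 0.6571·11.8125] = 7.6103; exercise value = 1.1250 ≤ continuation, so V_ud = 7.6103
Node dd (S = 76.95): continuation = 1/1.02·[0.3429·11.8125 + 0.6571·38.7450] = 28.9324; exercise value = 31.0500 > continuation, so V_dd = 31.0500 (exercise)
Node u (S = 118.8): continuation = 1/1.02·[0.3429·0.0000 + 0.6571·7.6103] = 4.9030; exercise value = 0.0000 ≤ continuation, so V_u = 4.9030
Node d (S = 85.5): continuation = 1/1.02·[0.3429·7.6103 + 0.6571·31.0500] = 22.5623; exercise value = 22.5000 ≤ continuation, so V_d = 22.5623
Node 0 (S = 95): continuation = 1/1.02·[0.3429·4.9030 + 0.6571·22.5623] = 16.1840; exercise value = 13.0000 ≤ continuation, so V_0 = 16.1840

£16.18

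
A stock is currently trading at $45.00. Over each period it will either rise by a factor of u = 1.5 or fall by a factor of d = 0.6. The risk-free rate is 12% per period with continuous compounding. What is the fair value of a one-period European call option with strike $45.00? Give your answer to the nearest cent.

$11.70

Risk-neutral probability p = (e^0.12 − 0.6)/(1.5 − 0.6) = 0.5275/0.9000 = 0.5861
Terminal stock prices: S_u = 67.5, S_d = 27
Terminal payoffs (S − K): max(22.5, 0) = 22.5, max(-18, 0) = 0
Node 0 (S = 45): V_0 = e^(−0.12)·[0.5861·22.5000 + 0.4139·0.0000] = 11.6962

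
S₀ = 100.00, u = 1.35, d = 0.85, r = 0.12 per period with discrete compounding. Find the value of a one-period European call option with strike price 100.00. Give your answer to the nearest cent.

Risk-neutral probability p = (1 + 0.12 − 0.85)/(1.35 − 0.85) = 0.2700/0.5000 = 0.5400
Terminal stock prices: S_u = 135, S_d = 85
Terminal payoffs (S − K): max(35, 0) = 35, max(-15, 0) = 0
Node 0 (S = 100): V_0 = 1/1.12·[0.5400·35.0000 + 0.4600·0.0000] = 16.8750

16.88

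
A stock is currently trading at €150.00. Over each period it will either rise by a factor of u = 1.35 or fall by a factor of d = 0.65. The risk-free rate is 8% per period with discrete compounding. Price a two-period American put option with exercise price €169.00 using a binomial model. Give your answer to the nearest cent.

Risk-neutral probability p = (1 + 0.08 − 0.65)/(1.35 − 0.65) = 0.4300/0.7000 = 0.6143
Terminal stock prices: S_uu = 273.4, S_ud = 131.6, S_dd = 63.38
Terminal payoffs (K − S): max(-104.4, 0) = 0, max(37.38, 0) = 37.38, max(105.6, 0) = 105.6
Node u (S = 202.5): continuation = 1/1.08·[0.6143·0.0000 + 0.3857·37.3750] = 13.3482; exercise value = 0.0000 ≤ continuation, so V_u = 13.3482
Node d (S = 97.5): continuation = 1/1.08·[0.6143·37.3750 + 0.3857·105.6250] = 58.9815; exercise value = 71.5000 > continuation, so V_d = 71.5000 (exercise)
Node 0 (S = 150): continuation = 1/1.08·[0.6143·13.3482 + 0.3857·71.5000] = 33.1280; exercise value = 19.0000 ≤ continuation, so V_0 = 33.1280

€33.13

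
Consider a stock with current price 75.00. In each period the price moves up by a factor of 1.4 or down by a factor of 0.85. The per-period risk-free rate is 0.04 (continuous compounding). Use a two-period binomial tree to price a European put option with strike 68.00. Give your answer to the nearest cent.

Risk-neutral probability p = (e^0.04 − 0.85)/(1.4 − 0.85) = 0.1908/0.5500 = 0.3469
Terminal stock prices: S_uu = 147, S_ud = 89.25, S_dd = 54.19
Terminal payoffs (K − S): max(-79, 0) = 0, max(-21.25, 0) = 0, max(13.81, 0) = 13.81
Node u (S = 105): V_u = e^(−0.04)·[0.3469·0.0000 + 0.6531·0.0000] = 0.0000
Node d (S = 63.75): V_d = e^(−0.04)·[0.3469·0.0000 + 0.6531·13.8125] = 8.6668
Node 0 (S = 75): V_0 = e^(−0.04)·[0.3469·0.0000 + 0.6531·8.6668] = 5.4381

5.44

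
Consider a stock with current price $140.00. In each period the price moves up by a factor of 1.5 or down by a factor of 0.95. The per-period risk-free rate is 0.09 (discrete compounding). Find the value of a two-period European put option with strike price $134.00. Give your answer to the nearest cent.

$3.58

Risk-neutral probability p = (1 + 0.09 − 0.95)/(1.5 − 0.95) = 0.1400/0.5500 = 0.2545
Terminal stock prices: S_uu = 315, S_ud = 199.5, S_dd = 126.3
Terminal payoffs (K − S): max(-181, 0) = 0, max(-65.5, 0) = 0, max(7.65, 0) = 7.65
Node u (S = 210): V_u = 1/1.09·[0.2545·0.0000 + 0.7455·0.0000] = 0.0000
Node d (S = 133): V_d = 1/1.09·[0.2545·0.0000 + 0.7455·7.6500] = 5.2319
Node 0 (S = 140): V_0 = 1/1.09·[0.2545·0.0000 + 0.7455·5.2319] = 3.5781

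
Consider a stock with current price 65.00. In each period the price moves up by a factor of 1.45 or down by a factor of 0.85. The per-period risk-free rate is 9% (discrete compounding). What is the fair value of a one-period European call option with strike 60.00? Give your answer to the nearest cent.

Risk-neutral probability p = (1 + 0.09 − 0.85)/(1.45 − 0.85) = 0.2400/0.6000 = 0.4000
Terminal stock prices: S_u = 94.25, S_d = 55.25
Terminal payoffs (S − K): max(34.25, 0) = 34.25, max(-4.75, 0) = 0
Node 0 (S = 65): V_0 = 1/1.09·[0.4000·34.2500 + 0.6000·0.0000] = 12.5688

12.57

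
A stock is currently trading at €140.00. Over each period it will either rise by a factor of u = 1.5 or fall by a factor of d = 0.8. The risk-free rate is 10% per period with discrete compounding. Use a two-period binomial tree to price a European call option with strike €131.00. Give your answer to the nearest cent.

€42.91

Risk-neutral probability p = (1 + 0.1 − 0.8)/(1.5 − 0.8) = 0.3000/0.7000 = 0.4286
Terminal stock prices: S_uu = 315, S_ud = 168, S_dd = 89.6
Terminal payoffs (S − K): max(184, 0) = 184, max(37, 0) = 37, max(-41.4, 0) = 0
Node u (S = 210): V_u = 1/1.1·[0.4286·184.0000 + 0.5714·37.0000] = 90.9091
Node d (S = 112): V_d = 1/1.1·[0.4286·37.0000 + 0.5714·0.0000] = 14.4156
Node 0 (S = 140): V_0 = 1/1.1·[0.4286·90.9091 + 0.5714·14.4156] = 42.9077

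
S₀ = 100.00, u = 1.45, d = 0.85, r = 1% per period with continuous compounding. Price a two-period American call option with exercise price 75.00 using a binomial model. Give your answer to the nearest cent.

Risk-neutral probability p = (e^0.01 − 0.85)/(1.45 − 0.85) = 0.1601/0.6000 = 0.2668
Terminal stock prices: S_uu = 210.2, S_ud = 123.2, S_dd = 72.25
Terminal payoffs (S − K): max(135.2, 0) = 135.2, max(48.25, 0) = 48.25, max(-2.75, 0) = 0
Node u (S = 145): continuation = e^(−0.01)·[0.2668·135.2500 + 0.7332·48.2500] = 70.7463; exercise value = 70.0000 ≤ continuation, so V_u = 70.7463
Node d (S = 85): continuation = e^(−0.01)·[0.2668·48.2500 + 0.7332·0.0000] = 12.7426; exercise value = 10.0000 ≤ continuation, so V_d = 12.7426
Node 0 (S = 100): continuation = e^(−0.01)·[0.2668·70.7463 + 0.7332·12.7426] = 27.9344; exercise value = 25.0000 ≤ continuation, so V_0 = 27.9344

27.93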